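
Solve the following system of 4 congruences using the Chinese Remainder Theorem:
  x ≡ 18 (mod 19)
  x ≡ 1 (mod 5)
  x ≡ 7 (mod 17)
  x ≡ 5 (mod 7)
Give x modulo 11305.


Product of moduli M = 19 · 5 · 17 · 7 = 11305.
Merge one congruence at a time:
  Start: x ≡ 18 (mod 19).
  Combine with x ≡ 1 (mod 5); new modulus lcm = 95.
    Write x = 18 + 19·t and substitute into x ≡ 1 (mod 5): 19·t ≡ 1 − 18 = -17 (mod 5).
    Reduce coefficients mod 5: 4·t ≡ 3 (mod 5).
    The inverse of 4 mod 5 is 4 (since 4·4 = 16 = 3·5 + 1), so t ≡ 4·3 = 12 ≡ 2 (mod 5).
    Then x = 18 + 19·2 = 56, valid modulo lcm(19, 5) = 95: x ≡ 56 (mod 95).
  Combine with x ≡ 7 (mod 17); new modulus lcm = 1615.
    Write x = 56 + 95·t and substitute into x ≡ 7 (mod 17): 95·t ≡ 7 − 56 = -49 (mod 17).
    Reduce coefficients mod 17: 10·t ≡ 2 (mod 17).
    The inverse of 10 mod 17 is 12 (since 10·12 = 120 = 7·17 + 1), so t ≡ 12·2 = 24 ≡ 7 (mod 17).
    Then x = 56 + 95·7 = 721, valid modulo lcm(95, 17) = 1615: x ≡ 721 (mod 1615).
  Combine with x ≡ 5 (mod 7); new modulus lcm = 11305.
    Write x = 721 + 1615·t and substitute into x ≡ 5 (mod 7): 1615·t ≡ 5 − 721 = -716 (mod 7).
    Reduce coefficients mod 7: 5·t ≡ 5 (mod 7).
    The inverse of 5 mod 7 is 3 (since 5·3 = 15 = 2·7 + 1), so t ≡ 3·5 = 15 ≡ 1 (mod 7).
    Then x = 721 + 1615·1 = 2336, valid modulo lcm(1615, 7) = 11305: x ≡ 2336 (mod 11305).
Verify against each original: 2336 mod 19 = 18, 2336 mod 5 = 1, 2336 mod 17 = 7, 2336 mod 7 = 5.

x ≡ 2336 (mod 11305).


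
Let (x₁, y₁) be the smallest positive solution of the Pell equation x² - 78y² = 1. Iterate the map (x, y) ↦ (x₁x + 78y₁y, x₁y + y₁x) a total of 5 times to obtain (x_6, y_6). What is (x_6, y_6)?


Step 1: Find the fundamental solution (x₁, y₁) of x² - 78y² = 1.
  Expand √78 as a continued fraction. a₀ = ⌊√78⌋ = 8; iterate m_{k+1} = d_k·a_k − m_k, d_{k+1} = (78 − m_{k+1}²)/d_k, a_{k+1} = ⌊(a₀ + m_{k+1})/d_{k+1}⌋ (starting m₀ = 0, d₀ = 1), with convergents p_k = a_k·p_{k-1} + p_{k-2}, q_k = a_k·q_{k-1} + q_{k-2} (p₋₁ = 1, q₋₁ = 0):
  k = 0: a₀ = 8; p₀/q₀ = 8/1; p₀² − 78·q₀² = 64 − 78 = -14.
  k = 1: m = 8, d = 14, a = ⌊(8 + 8)/14⌋ = 1; p/q = (1·8 + 1)/(1·1 + 0) = 9/1; p² − 78·q² = 81 − 78 = 3.
  k = 2: m = 6, d = 3, a = ⌊(8 + 6)/3⌋ = 4; p/q = (4·9 + 8)/(4·1 + 1) = 44/5; p² − 78·q² = 1936 − 1950 = -14.
  k = 3: m = 6, d = 14, a = ⌊(8 + 6)/14⌋ = 1; p/q = (1·44 + 9)/(1·5 + 1) = 53/6; p² − 78·q² = 2809 − 2808 = 1.
  The first convergent with p² − 78·q² = 1 gives the fundamental solution (x₁, y₁) = (53, 6).
Step 2: Apply the recurrence (x_{n+1}, y_{n+1}) = (x₁x_n + 78y₁y_n, x₁y_n + y₁x_n) repeatedly.
  From (x_1, y_1) = (53, 6): x_2 = 53·53 + 78·6·6 = 5617; y_2 = 53·6 + 6·53 = 636.
  From (x_2, y_2) = (5617, 636): x_3 = 53·5617 + 78·6·636 = 595349; y_3 = 53·636 + 6·5617 = 67410.
  From (x_3, y_3) = (595349, 67410): x_4 = 53·595349 + 78·6·67410 = 63101377; y_4 = 53·67410 + 6·595349 = 7144824.
  From (x_4, y_4) = (63101377, 7144824): x_5 = 53·63101377 + 78·6·7144824 = 6688150613; y_5 = 53·7144824 + 6·63101377 = 757283934.
  From (x_5, y_5) = (6688150613, 757283934): x_6 = 53·6688150613 + 78·6·757283934 = 708880863601; y_6 = 53·757283934 + 6·6688150613 = 80264952180.
Step 3: Verify x_6² - 78·y_6² = 502512078779699566687201 - 502512078779699566687200 = 1 (should be 1). ✓

(x_1, y_1) = (53, 6); (x_6, y_6) = (708880863601, 80264952180).


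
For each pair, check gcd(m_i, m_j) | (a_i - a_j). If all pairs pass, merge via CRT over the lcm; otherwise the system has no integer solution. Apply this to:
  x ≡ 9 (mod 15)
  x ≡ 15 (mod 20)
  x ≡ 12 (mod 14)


Moduli 15, 20, 14 are not pairwise coprime, so CRT works modulo lcm(m_i) when all pairwise compatibility conditions hold.
Pairwise compatibility: gcd(m_i, m_j) must divide a_i - a_j for every pair.
Merge one congruence at a time:
  Start: x ≡ 9 (mod 15).
  Combine with x ≡ 15 (mod 20): gcd(15, 20) = 5, and 15 - 9 = 6 is NOT divisible by 5.
    ⇒ system is inconsistent (no integer solution).

No solution (the system is inconsistent).


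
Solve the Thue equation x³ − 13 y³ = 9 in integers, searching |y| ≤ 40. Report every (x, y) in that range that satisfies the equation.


The equation is x³ - 13y³ = 9. For fixed y, x³ = 13·y³ + 9, so a solution requires the RHS to be a perfect cube.
Strategy: iterate y from -40 to 40, compute RHS = 13·y³ + 9, and check whether it is a (positive or negative) perfect cube.
Check small values of y:
  y = 0: RHS = 9 is not a perfect cube.
  y = 1: RHS = 22 is not a perfect cube.
  y = -1: RHS = -4 is not a perfect cube.
  y = 2: RHS = 113 is not a perfect cube.
  y = -2: RHS = -95 is not a perfect cube.
  y = 3: RHS = 360 is not a perfect cube.
  y = -3: RHS = -342 is not a perfect cube.
Continuing the search up to |y| = 40 finds no solutions either.
No (x, y) in the scanned range satisfies the equation.

No integer solutions with |y| ≤ 40.


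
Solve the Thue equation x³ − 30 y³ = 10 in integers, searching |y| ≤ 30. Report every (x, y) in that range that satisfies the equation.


The equation is x³ - 30y³ = 10. For fixed y, x³ = 30·y³ + 10, so a solution requires the RHS to be a perfect cube.
Strategy: iterate y from -30 to 30, compute RHS = 30·y³ + 10, and check whether it is a (positive or negative) perfect cube.
Check small values of y:
  y = 0: RHS = 10 is not a perfect cube.
  y = 1: RHS = 40 is not a perfect cube.
  y = -1: RHS = -20 is not a perfect cube.
  y = 2: RHS = 250 is not a perfect cube.
  y = -2: RHS = -230 is not a perfect cube.
  y = 3: RHS = 820 is not a perfect cube.
  y = -3: RHS = -800 is not a perfect cube.
Continuing the search up to |y| = 30 finds no solutions either.
No (x, y) in the scanned range satisfies the equation.

No integer solutions with |y| ≤ 30.


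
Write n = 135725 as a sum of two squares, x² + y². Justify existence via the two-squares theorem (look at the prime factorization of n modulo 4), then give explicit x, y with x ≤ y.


Step 1: Factor n = 135725 = 5^2 · 61 · 89.
Step 2: Check the mod-4 condition on each prime factor: 5 ≡ 1 (mod 4), exponent 2; 61 ≡ 1 (mod 4), exponent 1; 89 ≡ 1 (mod 4), exponent 1.
All primes ≡ 3 (mod 4) appear to even exponent (or don't appear), so by the two-squares theorem n IS expressible as a sum of two squares.
Step 3: Build a representation. Group n = k² · m with k = 5 and m = 61 · 89 = 5429 (a product of primes ≡ 1 (mod 4)); a representation of m scales to one of n via (k·x)² + (k·y)² = k²(x² + y²). Each prime p ≡ 1 (mod 4) is itself a sum of two squares; find a² by testing p − a² for a perfect square:
  61: 61 − 1² = 60, 61 − 2² = 57, 61 − 3² = 52, 61 − 4² = 45, 61 − 5² = 36 = 6² ⇒ 61 = 5² + 6².
  89: 89 − 1² = 88, 89 − 2² = 85, 89 − 3² = 80, 89 − 4² = 73, 89 − 5² = 64 = 8² ⇒ 89 = 5² + 8².
  Combine using the Brahmagupta–Fibonacci identity (a² + b²)(c² + d²) = (ac − bd)² + (ad + bc)² = (ac + bd)² + (ad − bc)²:
  61 · 89 = 5429: from (5² + 6²)(5² + 8²), take (5·5 − 6·8, 5·8 + 6·5) = (25 − 48, 40 + 30) = (-23, 70); dropping signs (only squares matter) gives (23, 70); check 23² + 70² = 529 + 4900 = 5429 ✓.
  Scale by k = 5: (5·23, 5·70) = (115, 350).
Step 4: Order so x ≤ y and verify: 115² + 350² = 13225 + 122500 = 135725 = n. ✓

n = 135725 = 115² + 350² (one valid representation with x ≤ y).


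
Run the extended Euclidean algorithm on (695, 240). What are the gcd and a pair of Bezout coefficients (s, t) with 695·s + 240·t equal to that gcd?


Euclidean algorithm on (695, 240) — divide until remainder is 0:
  695 = 2 · 240 + 215
  240 = 1 · 215 + 25
  215 = 8 · 25 + 15
  25 = 1 · 15 + 10
  15 = 1 · 10 + 5
  10 = 2 · 5 + 0
gcd(695, 240) = 5.
Track Bezout coefficients alongside the remainders: start with r₀ = 695 = a·1 + b·0 (s = 1, t = 0) and r₁ = 240 = a·0 + b·1 (s = 0, t = 1); each new remainder r_{k+1} = r_{k-1} − q_k·r_k inherits s_{k+1} = s_{k-1} − q_k·s_k, t_{k+1} = t_{k-1} − q_k·t_k, so r_k = a·s_k + b·t_k at every step:
  q = 2: r = 215, s = 1 − 2·0 = 1, t = 0 − 2·1 = -2  (check: 695·1 + 240·(-2) = 215)
  q = 1: r = 25, s = 0 − 1·1 = -1, t = 1 − 1·(-2) = 3  (check: 695·(-1) + 240·3 = 25)
  q = 8: r = 15, s = 1 − 8·(-1) = 9, t = -2 − 8·3 = -26  (check: 695·9 + 240·(-26) = 15)
  q = 1: r = 10, s = -1 − 1·9 = -10, t = 3 − 1·(-26) = 29  (check: 695·(-10) + 240·29 = 10)
  q = 1: r = 5, s = 9 − 1·(-10) = 19, t = -26 − 1·29 = -55  (check: 695·19 + 240·(-55) = 5)
The row with r = 5 (the gcd) gives the Bezout coefficients s = 19, t = -55.
Result: 695 · (19) + 240 · (-55) = 5.

gcd(695, 240) = 5; s = 19, t = -55 (check: 695·19 + 240·(-55) = 5).


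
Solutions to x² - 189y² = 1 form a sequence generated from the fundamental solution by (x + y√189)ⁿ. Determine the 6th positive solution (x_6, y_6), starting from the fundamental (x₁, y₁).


Step 1: Find the fundamental solution (x₁, y₁) of x² - 189y² = 1.
  Expand √189 as a continued fraction. a₀ = ⌊√189⌋ = 13; iterate m_{k+1} = d_k·a_k − m_k, d_{k+1} = (189 − m_{k+1}²)/d_k, a_{k+1} = ⌊(a₀ + m_{k+1})/d_{k+1}⌋ (starting m₀ = 0, d₀ = 1), with convergents p_k = a_k·p_{k-1} + p_{k-2}, q_k = a_k·q_{k-1} + q_{k-2} (p₋₁ = 1, q₋₁ = 0):
  k = 0: a₀ = 13; p₀/q₀ = 13/1; p₀² − 189·q₀² = 169 − 189 = -20.
  k = 1: m = 13, d = 20, a = ⌊(13 + 13)/20⌋ = 1; p/q = (1·13 + 1)/(1·1 + 0) = 14/1; p² − 189·q² = 196 − 189 = 7.
  k = 2: m = 7, d = 7, a = ⌊(13 + 7)/7⌋ = 2; p/q = (2·14 + 13)/(2·1 + 1) = 41/3; p² − 189·q² = 1681 − 1701 = -20.
  k = 3: m = 7, d = 20, a = ⌊(13 + 7)/20⌋ = 1; p/q = (1·41 + 14)/(1·3 + 1) = 55/4; p² − 189·q² = 3025 − 3024 = 1.
  The first convergent with p² − 189·q² = 1 gives the fundamental solution (x₁, y₁) = (55, 4).
Step 2: Apply the recurrence (x_{n+1}, y_{n+1}) = (x₁x_n + 189y₁y_n, x₁y_n + y₁x_n) repeatedly.
  From (x_1, y_1) = (55, 4): x_2 = 55·55 + 189·4·4 = 6049; y_2 = 55·4 + 4·55 = 440.
  From (x_2, y_2) = (6049, 440): x_3 = 55·6049 + 189·4·440 = 665335; y_3 = 55·440 + 4·6049 = 48396.
  From (x_3, y_3) = (665335, 48396): x_4 = 55·665335 + 189·4·48396 = 73180801; y_4 = 55·48396 + 4·665335 = 5323120.
  From (x_4, y_4) = (73180801, 5323120): x_5 = 55·73180801 + 189·4·5323120 = 8049222775; y_5 = 55·5323120 + 4·73180801 = 585494804.
  From (x_5, y_5) = (8049222775, 585494804): x_6 = 55·8049222775 + 189·4·585494804 = 885341324449; y_6 = 55·585494804 + 4·8049222775 = 64399105320.
Step 3: Verify x_6² - 189·y_6² = 783829260777109485153601 - 783829260777109485153600 = 1 (should be 1). ✓

(x_1, y_1) = (55, 4); (x_6, y_6) = (885341324449, 64399105320).


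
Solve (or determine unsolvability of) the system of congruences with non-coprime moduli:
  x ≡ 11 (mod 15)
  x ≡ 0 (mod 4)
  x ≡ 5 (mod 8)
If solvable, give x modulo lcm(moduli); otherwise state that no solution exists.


Moduli 15, 4, 8 are not pairwise coprime, so CRT works modulo lcm(m_i) when all pairwise compatibility conditions hold.
Pairwise compatibility: gcd(m_i, m_j) must divide a_i - a_j for every pair.
Merge one congruence at a time:
  Start: x ≡ 11 (mod 15).
  Combine with x ≡ 0 (mod 4): gcd(15, 4) = 1; 0 - 11 = -11, which IS divisible by 1, so compatible.
    Write x = 11 + 15·t and substitute into x ≡ 0 (mod 4): 15·t ≡ 0 − 11 = -11 (mod 4).
    Reduce coefficients mod 4: 3·t ≡ 1 (mod 4).
    The inverse of 3 mod 4 is 3 (since 3·3 = 9 = 2·4 + 1), so t ≡ 3·1 = 3 ≡ 3 (mod 4).
    Then x = 11 + 15·3 = 56, valid modulo lcm(15, 4) = 60: x ≡ 56 (mod 60).
  Combine with x ≡ 5 (mod 8): gcd(60, 8) = 4, and 5 - 56 = -51 is NOT divisible by 4.
    ⇒ system is inconsistent (no integer solution).

No solution (the system is inconsistent).


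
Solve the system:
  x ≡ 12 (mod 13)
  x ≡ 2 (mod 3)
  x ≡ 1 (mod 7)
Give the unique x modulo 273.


Moduli 13, 3, 7 are pairwise coprime; by CRT there is a unique solution modulo M = 13 · 3 · 7 = 273.
Solve pairwise, accumulating the modulus:
  Start with x ≡ 12 (mod 13).
  Combine with x ≡ 2 (mod 3): since gcd(13, 3) = 1, we get a unique residue mod 39.
    Write x = 12 + 13·t and substitute into x ≡ 2 (mod 3): 13·t ≡ 2 − 12 = -10 (mod 3).
    Reduce coefficients mod 3: 1·t ≡ 2 (mod 3).
    So t ≡ 2 (mod 3).
    Then x = 12 + 13·2 = 38, valid modulo lcm(13, 3) = 39: x ≡ 38 (mod 39).
  Combine with x ≡ 1 (mod 7): since gcd(39, 7) = 1, we get a unique residue mod 273.
    Write x = 38 + 39·t and substitute into x ≡ 1 (mod 7): 39·t ≡ 1 − 38 = -37 (mod 7).
    Reduce coefficients mod 7: 4·t ≡ 5 (mod 7).
    The inverse of 4 mod 7 is 2 (since 4·2 = 8 = 1·7 + 1), so t ≡ 2·5 = 10 ≡ 3 (mod 7).
    Then x = 38 + 39·3 = 155, valid modulo lcm(39, 7) = 273: x ≡ 155 (mod 273).
Verify: 155 mod 13 = 12 ✓, 155 mod 3 = 2 ✓, 155 mod 7 = 1 ✓.

x ≡ 155 (mod 273).


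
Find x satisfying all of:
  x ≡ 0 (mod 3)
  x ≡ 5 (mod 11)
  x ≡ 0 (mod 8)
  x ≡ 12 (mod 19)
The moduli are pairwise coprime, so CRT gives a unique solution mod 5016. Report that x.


Product of moduli M = 3 · 11 · 8 · 19 = 5016.
Merge one congruence at a time:
  Start: x ≡ 0 (mod 3).
  Combine with x ≡ 5 (mod 11); new modulus lcm = 33.
    Write x = 0 + 3·t and substitute into x ≡ 5 (mod 11): 3·t ≡ 5 − 0 = 5 (mod 11).
    The inverse of 3 mod 11 is 4 (since 3·4 = 12 = 1·11 + 1), so t ≡ 4·5 = 20 ≡ 9 (mod 11).
    Then x = 0 + 3·9 = 27, valid modulo lcm(3, 11) = 33: x ≡ 27 (mod 33).
  Combine with x ≡ 0 (mod 8); new modulus lcm = 264.
    Write x = 27 + 33·t and substitute into x ≡ 0 (mod 8): 33·t ≡ 0 − 27 = -27 (mod 8).
    Reduce coefficients mod 8: 1·t ≡ 5 (mod 8).
    So t ≡ 5 (mod 8).
    Then x = 27 + 33·5 = 192, valid modulo lcm(33, 8) = 264: x ≡ 192 (mod 264).
  Combine with x ≡ 12 (mod 19); new modulus lcm = 5016.
    Write x = 192 + 264·t and substitute into x ≡ 12 (mod 19): 264·t ≡ 12 − 192 = -180 (mod 19).
    Reduce coefficients mod 19: 17·t ≡ 10 (mod 19).
    The inverse of 17 mod 19 is 9 (since 17·9 = 153 = 8·19 + 1), so t ≡ 9·10 = 90 ≡ 14 (mod 19).
    Then x = 192 + 264·14 = 3888, valid modulo lcm(264, 19) = 5016: x ≡ 3888 (mod 5016).
Verify against each original: 3888 mod 3 = 0, 3888 mod 11 = 5, 3888 mod 8 = 0, 3888 mod 19 = 12.

x ≡ 3888 (mod 5016).


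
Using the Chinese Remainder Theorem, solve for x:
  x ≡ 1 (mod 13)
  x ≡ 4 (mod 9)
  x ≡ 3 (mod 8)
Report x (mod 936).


Moduli 13, 9, 8 are pairwise coprime; by CRT there is a unique solution modulo M = 13 · 9 · 8 = 936.
Solve pairwise, accumulating the modulus:
  Start with x ≡ 1 (mod 13).
  Combine with x ≡ 4 (mod 9): since gcd(13, 9) = 1, we get a unique residue mod 117.
    Write x = 1 + 13·t and substitute into x ≡ 4 (mod 9): 13·t ≡ 4 − 1 = 3 (mod 9).
    Reduce coefficients mod 9: 4·t ≡ 3 (mod 9).
    The inverse of 4 mod 9 is 7 (since 4·7 = 28 = 3·9 + 1), so t ≡ 7·3 = 21 ≡ 3 (mod 9).
    Then x = 1 + 13·3 = 40, valid modulo lcm(13, 9) = 117: x ≡ 40 (mod 117).
  Combine with x ≡ 3 (mod 8): since gcd(117, 8) = 1, we get a unique residue mod 936.
    Write x = 40 + 117·t and substitute into x ≡ 3 (mod 8): 117·t ≡ 3 − 40 = -37 (mod 8).
    Reduce coefficients mod 8: 5·t ≡ 3 (mod 8).
    The inverse of 5 mod 8 is 5 (since 5·5 = 25 = 3·8 + 1), so t ≡ 5·3 = 15 ≡ 7 (mod 8).
    Then x = 40 + 117·7 = 859, valid modulo lcm(117, 8) = 936: x ≡ 859 (mod 936).
Verify: 859 mod 13 = 1 ✓, 859 mod 9 = 4 ✓, 859 mod 8 = 3 ✓.

x ≡ 859 (mod 936).


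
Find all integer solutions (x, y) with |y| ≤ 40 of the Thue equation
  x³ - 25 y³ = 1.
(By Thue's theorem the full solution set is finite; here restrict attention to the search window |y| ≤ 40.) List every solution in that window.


The equation is x³ - 25y³ = 1. For fixed y, x³ = 25·y³ + 1, so a solution requires the RHS to be a perfect cube.
Strategy: iterate y from -40 to 40, compute RHS = 25·y³ + 1, and check whether it is a (positive or negative) perfect cube.
Check small values of y:
  y = 0: RHS = 1 = (1)³ ⇒ x = 1 works.
  y = 1: RHS = 26 is not a perfect cube.
  y = -1: RHS = -24 is not a perfect cube.
  y = 2: RHS = 201 is not a perfect cube.
  y = -2: RHS = -199 is not a perfect cube.
  y = 3: RHS = 676 is not a perfect cube.
  y = -3: RHS = -674 is not a perfect cube.
Continuing the search up to |y| = 40 finds no further solutions beyond those listed.
Collected solutions: (1, 0).

Solutions (with |y| ≤ 40): (1, 0).


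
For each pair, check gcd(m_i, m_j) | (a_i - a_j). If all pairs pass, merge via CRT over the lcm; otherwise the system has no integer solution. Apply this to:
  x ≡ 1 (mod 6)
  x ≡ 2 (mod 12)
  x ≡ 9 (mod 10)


Moduli 6, 12, 10 are not pairwise coprime, so CRT works modulo lcm(m_i) when all pairwise compatibility conditions hold.
Pairwise compatibility: gcd(m_i, m_j) must divide a_i - a_j for every pair.
Merge one congruence at a time:
  Start: x ≡ 1 (mod 6).
  Combine with x ≡ 2 (mod 12): gcd(6, 12) = 6, and 2 - 1 = 1 is NOT divisible by 6.
    ⇒ system is inconsistent (no integer solution).

No solution (the system is inconsistent).


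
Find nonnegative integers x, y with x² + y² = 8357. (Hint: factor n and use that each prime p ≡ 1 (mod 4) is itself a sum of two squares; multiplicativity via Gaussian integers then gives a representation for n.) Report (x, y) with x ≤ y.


Step 1: Factor n = 8357 = 61 · 137.
Step 2: Check the mod-4 condition on each prime factor: 61 ≡ 1 (mod 4), exponent 1; 137 ≡ 1 (mod 4), exponent 1.
All primes ≡ 3 (mod 4) appear to even exponent (or don't appear), so by the two-squares theorem n IS expressible as a sum of two squares.
Step 3: Build a representation. Here n = 61 · 137 is a product of primes ≡ 1 (mod 4). Each prime p ≡ 1 (mod 4) is itself a sum of two squares; find a² by testing p − a² for a perfect square:
  61: 61 − 1² = 60, 61 − 2² = 57, 61 − 3² = 52, 61 − 4² = 45, 61 − 5² = 36 = 6² ⇒ 61 = 5² + 6².
  137: 137 − 1² = 136, 137 − 2² = 133, 137 − 3² = 128, 137 − 4² = 121 = 11² ⇒ 137 = 4² + 11².
  Combine using the Brahmagupta–Fibonacci identity (a² + b²)(c² + d²) = (ac − bd)² + (ad + bc)² = (ac + bd)² + (ad − bc)²:
  61 · 137 = 8357: from (5² + 6²)(4² + 11²), take (5·4 − 6·11, 5·11 + 6·4) = (20 − 66, 55 + 24) = (-46, 79); dropping signs (only squares matter) gives (46, 79); check 46² + 79² = 2116 + 6241 = 8357 ✓.
Step 4: Order so x ≤ y and verify: 46² + 79² = 2116 + 6241 = 8357 = n. ✓

n = 8357 = 46² + 79² (one valid representation with x ≤ y).


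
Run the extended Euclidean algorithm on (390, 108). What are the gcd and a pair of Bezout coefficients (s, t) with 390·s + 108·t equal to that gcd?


Euclidean algorithm on (390, 108) — divide until remainder is 0:
  390 = 3 · 108 + 66
  108 = 1 · 66 + 42
  66 = 1 · 42 + 24
  42 = 1 · 24 + 18
  24 = 1 · 18 + 6
  18 = 3 · 6 + 0
gcd(390, 108) = 6.
Track Bezout coefficients alongside the remainders: start with r₀ = 390 = a·1 + b·0 (s = 1, t = 0) and r₁ = 108 = a·0 + b·1 (s = 0, t = 1); each new remainder r_{k+1} = r_{k-1} − q_k·r_k inherits s_{k+1} = s_{k-1} − q_k·s_k, t_{k+1} = t_{k-1} − q_k·t_k, so r_k = a·s_k + b·t_k at every step:
  q = 3: r = 66, s = 1 − 3·0 = 1, t = 0 − 3·1 = -3  (check: 390·1 + 108·(-3) = 66)
  q = 1: r = 42, s = 0 − 1·1 = -1, t = 1 − 1·(-3) = 4  (check: 390·(-1) + 108·4 = 42)
  q = 1: r = 24, s = 1 − 1·(-1) = 2, t = -3 − 1·4 = -7  (check: 390·2 + 108·(-7) = 24)
  q = 1: r = 18, s = -1 − 1·2 = -3, t = 4 − 1·(-7) = 11  (check: 390·(-3) + 108·11 = 18)
  q = 1: r = 6, s = 2 − 1·(-3) = 5, t = -7 − 1·11 = -18  (check: 390·5 + 108·(-18) = 6)
The row with r = 6 (the gcd) gives the Bezout coefficients s = 5, t = -18.
Result: 390 · (5) + 108 · (-18) = 6.

gcd(390, 108) = 6; s = 5, t = -18 (check: 390·5 + 108·(-18) = 6).


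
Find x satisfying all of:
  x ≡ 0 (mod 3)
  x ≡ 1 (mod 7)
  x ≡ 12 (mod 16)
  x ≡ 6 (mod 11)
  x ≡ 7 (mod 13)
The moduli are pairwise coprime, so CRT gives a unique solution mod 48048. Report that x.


Product of moduli M = 3 · 7 · 16 · 11 · 13 = 48048.
Merge one congruence at a time:
  Start: x ≡ 0 (mod 3).
  Combine with x ≡ 1 (mod 7); new modulus lcm = 21.
    Write x = 0 + 3·t and substitute into x ≡ 1 (mod 7): 3·t ≡ 1 − 0 = 1 (mod 7).
    The inverse of 3 mod 7 is 5 (since 3·5 = 15 = 2·7 + 1), so t ≡ 5·1 = 5 ≡ 5 (mod 7).
    Then x = 0 + 3·5 = 15, valid modulo lcm(3, 7) = 21: x ≡ 15 (mod 21).
  Combine with x ≡ 12 (mod 16); new modulus lcm = 336.
    Write x = 15 + 21·t and substitute into x ≡ 12 (mod 16): 21·t ≡ 12 − 15 = -3 (mod 16).
    Reduce coefficients mod 16: 5·t ≡ 13 (mod 16).
    The inverse of 5 mod 16 is 13 (since 5·13 = 65 = 4·16 + 1), so t ≡ 13·13 = 169 ≡ 9 (mod 16).
    Then x = 15 + 21·9 = 204, valid modulo lcm(21, 16) = 336: x ≡ 204 (mod 336).
  Combine with x ≡ 6 (mod 11); new modulus lcm = 3696.
    Write x = 204 + 336·t and substitute into x ≡ 6 (mod 11): 336·t ≡ 6 − 204 = -198 (mod 11).
    Reduce coefficients mod 11: 6·t ≡ 0 (mod 11).
    The inverse of 6 mod 11 is 2 (since 6·2 = 12 = 1·11 + 1), so t ≡ 2·0 = 0 ≡ 0 (mod 11).
    Then x = 204 + 336·0 = 204, valid modulo lcm(336, 11) = 3696: x ≡ 204 (mod 3696).
  Combine with x ≡ 7 (mod 13); new modulus lcm = 48048.
    Write x = 204 + 3696·t and substitute into x ≡ 7 (mod 13): 3696·t ≡ 7 − 204 = -197 (mod 13).
    Reduce coefficients mod 13: 4·t ≡ 11 (mod 13).
    The inverse of 4 mod 13 is 10 (since 4·10 = 40 = 3·13 + 1), so t ≡ 10·11 = 110 ≡ 6 (mod 13).
    Then x = 204 + 3696·6 = 22380, valid modulo lcm(3696, 13) = 48048: x ≡ 22380 (mod 48048).
Verify against each original: 22380 mod 3 = 0, 22380 mod 7 = 1, 22380 mod 16 = 12, 22380 mod 11 = 6, 22380 mod 13 = 7.

x ≡ 22380 (mod 48048).


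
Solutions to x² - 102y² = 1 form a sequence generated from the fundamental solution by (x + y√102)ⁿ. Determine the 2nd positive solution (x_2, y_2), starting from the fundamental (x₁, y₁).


Step 1: Find the fundamental solution (x₁, y₁) of x² - 102y² = 1.
  Expand √102 as a continued fraction. a₀ = ⌊√102⌋ = 10; iterate m_{k+1} = d_k·a_k − m_k, d_{k+1} = (102 − m_{k+1}²)/d_k, a_{k+1} = ⌊(a₀ + m_{k+1})/d_{k+1}⌋ (starting m₀ = 0, d₀ = 1), with convergents p_k = a_k·p_{k-1} + p_{k-2}, q_k = a_k·q_{k-1} + q_{k-2} (p₋₁ = 1, q₋₁ = 0):
  k = 0: a₀ = 10; p₀/q₀ = 10/1; p₀² − 102·q₀² = 100 − 102 = -2.
  k = 1: m = 10, d = 2, a = ⌊(10 + 10)/2⌋ = 10; p/q = (10·10 + 1)/(10·1 + 0) = 101/10; p² − 102·q² = 10201 − 10200 = 1.
  The first convergent with p² − 102·q² = 1 gives the fundamental solution (x₁, y₁) = (101, 10).
Step 2: Apply the recurrence (x_{n+1}, y_{n+1}) = (x₁x_n + 102y₁y_n, x₁y_n + y₁x_n) repeatedly.
  From (x_1, y_1) = (101, 10): x_2 = 101·101 + 102·10·10 = 20401; y_2 = 101·10 + 10·101 = 2020.
Step 3: Verify x_2² - 102·y_2² = 416200801 - 416200800 = 1 (should be 1). ✓

(x_1, y_1) = (101, 10); (x_2, y_2) = (20401, 2020).


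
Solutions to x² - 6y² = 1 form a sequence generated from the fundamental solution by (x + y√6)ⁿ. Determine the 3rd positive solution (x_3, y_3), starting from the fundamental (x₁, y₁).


Step 1: Find the fundamental solution (x₁, y₁) of x² - 6y² = 1.
  Expand √6 as a continued fraction. a₀ = ⌊√6⌋ = 2; iterate m_{k+1} = d_k·a_k − m_k, d_{k+1} = (6 − m_{k+1}²)/d_k, a_{k+1} = ⌊(a₀ + m_{k+1})/d_{k+1}⌋ (starting m₀ = 0, d₀ = 1), with convergents p_k = a_k·p_{k-1} + p_{k-2}, q_k = a_k·q_{k-1} + q_{k-2} (p₋₁ = 1, q₋₁ = 0):
  k = 0: a₀ = 2; p₀/q₀ = 2/1; p₀² − 6·q₀² = 4 − 6 = -2.
  k = 1: m = 2, d = 2, a = ⌊(2 + 2)/2⌋ = 2; p/q = (2·2 + 1)/(2·1 + 0) = 5/2; p² − 6·q² = 25 − 24 = 1.
  The first convergent with p² − 6·q² = 1 gives the fundamental solution (x₁, y₁) = (5, 2).
Step 2: Apply the recurrence (x_{n+1}, y_{n+1}) = (x₁x_n + 6y₁y_n, x₁y_n + y₁x_n) repeatedly.
  From (x_1, y_1) = (5, 2): x_2 = 5·5 + 6·2·2 = 49; y_2 = 5·2 + 2·5 = 20.
  From (x_2, y_2) = (49, 20): x_3 = 5·49 + 6·2·20 = 485; y_3 = 5·20 + 2·49 = 198.
Step 3: Verify x_3² - 6·y_3² = 235225 - 235224 = 1 (should be 1). ✓

(x_1, y_1) = (5, 2); (x_3, y_3) = (485, 198).


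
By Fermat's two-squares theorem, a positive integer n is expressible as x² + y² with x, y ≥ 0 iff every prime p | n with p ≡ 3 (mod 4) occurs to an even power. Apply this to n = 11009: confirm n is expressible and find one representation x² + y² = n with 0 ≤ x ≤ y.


Step 1: Factor n = 11009 = 101 · 109.
Step 2: Check the mod-4 condition on each prime factor: 101 ≡ 1 (mod 4), exponent 1; 109 ≡ 1 (mod 4), exponent 1.
All primes ≡ 3 (mod 4) appear to even exponent (or don't appear), so by the two-squares theorem n IS expressible as a sum of two squares.
Step 3: Build a representation. Here n = 101 · 109 is a product of primes ≡ 1 (mod 4). Each prime p ≡ 1 (mod 4) is itself a sum of two squares; find a² by testing p − a² for a perfect square:
  101: 101 − 1² = 100 = 10² ⇒ 101 = 1² + 10².
  109: 109 − 1² = 108, 109 − 2² = 105, 109 − 3² = 100 = 10² ⇒ 109 = 3² + 10².
  Combine using the Brahmagupta–Fibonacci identity (a² + b²)(c² + d²) = (ac − bd)² + (ad + bc)² = (ac + bd)² + (ad − bc)²:
  101 · 109 = 11009: from (1² + 10²)(3² + 10²), take (1·3 − 10·10, 1·10 + 10·3) = (3 − 100, 10 + 30) = (-97, 40); dropping signs (only squares matter) gives (97, 40); check 97² + 40² = 9409 + 1600 = 11009 ✓.
Step 4: Order so x ≤ y and verify: 40² + 97² = 1600 + 9409 = 11009 = n. ✓

n = 11009 = 40² + 97² (one valid representation with x ≤ y).


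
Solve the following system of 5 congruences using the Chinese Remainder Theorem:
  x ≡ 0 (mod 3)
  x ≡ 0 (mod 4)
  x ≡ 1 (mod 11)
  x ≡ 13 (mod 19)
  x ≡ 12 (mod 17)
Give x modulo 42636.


Product of moduli M = 3 · 4 · 11 · 19 · 17 = 42636.
Merge one congruence at a time:
  Start: x ≡ 0 (mod 3).
  Combine with x ≡ 0 (mod 4); new modulus lcm = 12.
    Write x = 0 + 3·t and substitute into x ≡ 0 (mod 4): 3·t ≡ 0 − 0 = 0 (mod 4).
    The inverse of 3 mod 4 is 3 (since 3·3 = 9 = 2·4 + 1), so t ≡ 3·0 = 0 ≡ 0 (mod 4).
    Then x = 0 + 3·0 = 0, valid modulo lcm(3, 4) = 12: x ≡ 0 (mod 12).
  Combine with x ≡ 1 (mod 11); new modulus lcm = 132.
    Write x = 0 + 12·t and substitute into x ≡ 1 (mod 11): 12·t ≡ 1 − 0 = 1 (mod 11).
    Reduce coefficients mod 11: 1·t ≡ 1 (mod 11).
    So t ≡ 1 (mod 11).
    Then x = 0 + 12·1 = 12, valid modulo lcm(12, 11) = 132: x ≡ 12 (mod 132).
  Combine with x ≡ 13 (mod 19); new modulus lcm = 2508.
    Write x = 12 + 132·t and substitute into x ≡ 13 (mod 19): 132·t ≡ 13 − 12 = 1 (mod 19).
    Reduce coefficients mod 19: 18·t ≡ 1 (mod 19).
    The inverse of 18 mod 19 is 18 (since 18·18 = 324 = 17·19 + 1), so t ≡ 18·1 = 18 ≡ 18 (mod 19).
    Then x = 12 + 132·18 = 2388, valid modulo lcm(132, 19) = 2508: x ≡ 2388 (mod 2508).
  Combine with x ≡ 12 (mod 17); new modulus lcm = 42636.
    Write x = 2388 + 2508·t and substitute into x ≡ 12 (mod 17): 2508·t ≡ 12 − 2388 = -2376 (mod 17).
    Reduce coefficients mod 17: 9·t ≡ 4 (mod 17).
    The inverse of 9 mod 17 is 2 (since 9·2 = 18 = 1·17 + 1), so t ≡ 2·4 = 8 ≡ 8 (mod 17).
    Then x = 2388 + 2508·8 = 22452, valid modulo lcm(2508, 17) = 42636: x ≡ 22452 (mod 42636).
Verify against each original: 22452 mod 3 = 0, 22452 mod 4 = 0, 22452 mod 11 = 1, 22452 mod 19 = 13, 22452 mod 17 = 12.

x ≡ 22452 (mod 42636).


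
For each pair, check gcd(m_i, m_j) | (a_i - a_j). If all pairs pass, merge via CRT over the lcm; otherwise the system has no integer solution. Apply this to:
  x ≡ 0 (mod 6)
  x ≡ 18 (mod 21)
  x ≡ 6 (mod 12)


Moduli 6, 21, 12 are not pairwise coprime, so CRT works modulo lcm(m_i) when all pairwise compatibility conditions hold.
Pairwise compatibility: gcd(m_i, m_j) must divide a_i - a_j for every pair.
Merge one congruence at a time:
  Start: x ≡ 0 (mod 6).
  Combine with x ≡ 18 (mod 21): gcd(6, 21) = 3; 18 - 0 = 18, which IS divisible by 3, so compatible.
    Write x = 0 + 6·t and substitute into x ≡ 18 (mod 21): 6·t ≡ 18 − 0 = 18 (mod 21).
    Divide the congruence (and modulus) by g = 3: 2·t ≡ 6 (mod 7).
    The inverse of 2 mod 7 is 4 (since 2·4 = 8 = 1·7 + 1), so t ≡ 4·6 = 24 ≡ 3 (mod 7).
    Then x = 0 + 6·3 = 18, valid modulo lcm(6, 21) = 42: x ≡ 18 (mod 42).
  Combine with x ≡ 6 (mod 12): gcd(42, 12) = 6; 6 - 18 = -12, which IS divisible by 6, so compatible.
    Write x = 18 + 42·t and substitute into x ≡ 6 (mod 12): 42·t ≡ 6 − 18 = -12 (mod 12).
    Divide the congruence (and modulus) by g = 6: 7·t ≡ -2 (mod 2).
    Reduce coefficients mod 2: 1·t ≡ 0 (mod 2).
    So t ≡ 0 (mod 2).
    Then x = 18 + 42·0 = 18, valid modulo lcm(42, 12) = 84: x ≡ 18 (mod 84).
Verify: 18 mod 6 = 0, 18 mod 21 = 18, 18 mod 12 = 6.

x ≡ 18 (mod 84).


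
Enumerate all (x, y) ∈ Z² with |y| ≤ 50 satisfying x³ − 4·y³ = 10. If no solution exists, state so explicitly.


The equation is x³ - 4y³ = 10. For fixed y, x³ = 4·y³ + 10, so a solution requires the RHS to be a perfect cube.
Strategy: iterate y from -50 to 50, compute RHS = 4·y³ + 10, and check whether it is a (positive or negative) perfect cube.
Check small values of y:
  y = 0: RHS = 10 is not a perfect cube.
  y = 1: RHS = 14 is not a perfect cube.
  y = -1: RHS = 6 is not a perfect cube.
  y = 2: RHS = 42 is not a perfect cube.
  y = -2: RHS = -22 is not a perfect cube.
  y = 3: RHS = 118 is not a perfect cube.
  y = -3: RHS = -98 is not a perfect cube.
Continuing the search up to |y| = 50 finds no solutions either.
No (x, y) in the scanned range satisfies the equation.

No integer solutions with |y| ≤ 50.


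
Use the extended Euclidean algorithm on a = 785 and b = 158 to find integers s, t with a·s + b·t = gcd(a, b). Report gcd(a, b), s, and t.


Euclidean algorithm on (785, 158) — divide until remainder is 0:
  785 = 4 · 158 + 153
  158 = 1 · 153 + 5
  153 = 30 · 5 + 3
  5 = 1 · 3 + 2
  3 = 1 · 2 + 1
  2 = 2 · 1 + 0
gcd(785, 158) = 1.
Track Bezout coefficients alongside the remainders: start with r₀ = 785 = a·1 + b·0 (s = 1, t = 0) and r₁ = 158 = a·0 + b·1 (s = 0, t = 1); each new remainder r_{k+1} = r_{k-1} − q_k·r_k inherits s_{k+1} = s_{k-1} − q_k·s_k, t_{k+1} = t_{k-1} − q_k·t_k, so r_k = a·s_k + b·t_k at every step:
  q = 4: r = 153, s = 1 − 4·0 = 1, t = 0 − 4·1 = -4  (check: 785·1 + 158·(-4) = 153)
  q = 1: r = 5, s = 0 − 1·1 = -1, t = 1 − 1·(-4) = 5  (check: 785·(-1) + 158·5 = 5)
  q = 30: r = 3, s = 1 − 30·(-1) = 31, t = -4 − 30·5 = -154  (check: 785·31 + 158·(-154) = 3)
  q = 1: r = 2, s = -1 − 1·31 = -32, t = 5 − 1·(-154) = 159  (check: 785·(-32) + 158·159 = 2)
  q = 1: r = 1, s = 31 − 1·(-32) = 63, t = -154 − 1·159 = -313  (check: 785·63 + 158·(-313) = 1)
The row with r = 1 (the gcd) gives the Bezout coefficients s = 63, t = -313.
Result: 785 · (63) + 158 · (-313) = 1.

gcd(785, 158) = 1; s = 63, t = -313 (check: 785·63 + 158·(-313) = 1).


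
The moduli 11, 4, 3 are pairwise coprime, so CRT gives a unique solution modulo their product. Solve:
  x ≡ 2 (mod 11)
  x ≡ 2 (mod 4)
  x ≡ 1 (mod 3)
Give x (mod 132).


Moduli 11, 4, 3 are pairwise coprime; by CRT there is a unique solution modulo M = 11 · 4 · 3 = 132.
Solve pairwise, accumulating the modulus:
  Start with x ≡ 2 (mod 11).
  Combine with x ≡ 2 (mod 4): since gcd(11, 4) = 1, we get a unique residue mod 44.
    Write x = 2 + 11·t and substitute into x ≡ 2 (mod 4): 11·t ≡ 2 − 2 = 0 (mod 4).
    Reduce coefficients mod 4: 3·t ≡ 0 (mod 4).
    The inverse of 3 mod 4 is 3 (since 3·3 = 9 = 2·4 + 1), so t ≡ 3·0 = 0 ≡ 0 (mod 4).
    Then x = 2 + 11·0 = 2, valid modulo lcm(11, 4) = 44: x ≡ 2 (mod 44).
  Combine with x ≡ 1 (mod 3): since gcd(44, 3) = 1, we get a unique residue mod 132.
    Write x = 2 + 44·t and substitute into x ≡ 1 (mod 3): 44·t ≡ 1 − 2 = -1 (mod 3).
    Reduce coefficients mod 3: 2·t ≡ 2 (mod 3).
    The inverse of 2 mod 3 is 2 (since 2·2 = 4 = 1·3 + 1), so t ≡ 2·2 = 4 ≡ 1 (mod 3).
    Then x = 2 + 44·1 = 46, valid modulo lcm(44, 3) = 132: x ≡ 46 (mod 132).
Verify: 46 mod 11 = 2 ✓, 46 mod 4 = 2 ✓, 46 mod 3 = 1 ✓.

x ≡ 46 (mod 132).


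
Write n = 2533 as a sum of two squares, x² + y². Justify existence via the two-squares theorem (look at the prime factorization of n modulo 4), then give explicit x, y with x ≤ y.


Step 1: Factor n = 2533 = 17 · 149.
Step 2: Check the mod-4 condition on each prime factor: 17 ≡ 1 (mod 4), exponent 1; 149 ≡ 1 (mod 4), exponent 1.
All primes ≡ 3 (mod 4) appear to even exponent (or don't appear), so by the two-squares theorem n IS expressible as a sum of two squares.
Step 3: Build a representation. Here n = 17 · 149 is a product of primes ≡ 1 (mod 4). Each prime p ≡ 1 (mod 4) is itself a sum of two squares; find a² by testing p − a² for a perfect square:
  17: 17 − 1² = 16 = 4² ⇒ 17 = 1² + 4².
  149: 149 − 1² = 148, 149 − 2² = 145, 149 − 3² = 140, 149 − 4² = 133, 149 − 5² = 124, 149 − 6² = 113, 149 − 7² = 100 = 10² ⇒ 149 = 7² + 10².
  Combine using the Brahmagupta–Fibonacci identity (a² + b²)(c² + d²) = (ac − bd)² + (ad + bc)² = (ac + bd)² + (ad − bc)²:
  17 · 149 = 2533: from (1² + 4²)(7² + 10²), take (1·7 − 4·10, 1·10 + 4·7) = (7 − 40, 10 + 28) = (-33, 38); dropping signs (only squares matter) gives (33, 38); check 33² + 38² = 1089 + 1444 = 2533 ✓.
Step 4: Order so x ≤ y and verify: 33² + 38² = 1089 + 1444 = 2533 = n. ✓

n = 2533 = 33² + 38² (one valid representation with x ≤ y).


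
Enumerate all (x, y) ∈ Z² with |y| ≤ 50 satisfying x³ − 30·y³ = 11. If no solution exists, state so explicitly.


The equation is x³ - 30y³ = 11. For fixed y, x³ = 30·y³ + 11, so a solution requires the RHS to be a perfect cube.
Strategy: iterate y from -50 to 50, compute RHS = 30·y³ + 11, and check whether it is a (positive or negative) perfect cube.
Check small values of y:
  y = 0: RHS = 11 is not a perfect cube.
  y = 1: RHS = 41 is not a perfect cube.
  y = -1: RHS = -19 is not a perfect cube.
  y = 2: RHS = 251 is not a perfect cube.
  y = -2: RHS = -229 is not a perfect cube.
  y = 3: RHS = 821 is not a perfect cube.
  y = -3: RHS = -799 is not a perfect cube.
Continuing the search up to |y| = 50 finds no solutions either.
No (x, y) in the scanned range satisfies the equation.

No integer solutions with |y| ≤ 50.


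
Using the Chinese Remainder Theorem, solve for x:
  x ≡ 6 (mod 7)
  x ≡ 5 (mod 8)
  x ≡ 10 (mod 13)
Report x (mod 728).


Moduli 7, 8, 13 are pairwise coprime; by CRT there is a unique solution modulo M = 7 · 8 · 13 = 728.
Solve pairwise, accumulating the modulus:
  Start with x ≡ 6 (mod 7).
  Combine with x ≡ 5 (mod 8): since gcd(7, 8) = 1, we get a unique residue mod 56.
    Write x = 6 + 7·t and substitute into x ≡ 5 (mod 8): 7·t ≡ 5 − 6 = -1 (mod 8).
    Reduce coefficients mod 8: 7·t ≡ 7 (mod 8).
    The inverse of 7 mod 8 is 7 (since 7·7 = 49 = 6·8 + 1), so t ≡ 7·7 = 49 ≡ 1 (mod 8).
    Then x = 6 + 7·1 = 13, valid modulo lcm(7, 8) = 56: x ≡ 13 (mod 56).
  Combine with x ≡ 10 (mod 13): since gcd(56, 13) = 1, we get a unique residue mod 728.
    Write x = 13 + 56·t and substitute into x ≡ 10 (mod 13): 56·t ≡ 10 − 13 = -3 (mod 13).
    Reduce coefficients mod 13: 4·t ≡ 10 (mod 13).
    The inverse of 4 mod 13 is 10 (since 4·10 = 40 = 3·13 + 1), so t ≡ 10·10 = 100 ≡ 9 (mod 13).
    Then x = 13 + 56·9 = 517, valid modulo lcm(56, 13) = 728: x ≡ 517 (mod 728).
Verify: 517 mod 7 = 6 ✓, 517 mod 8 = 5 ✓, 517 mod 13 = 10 ✓.

x ≡ 517 (mod 728).


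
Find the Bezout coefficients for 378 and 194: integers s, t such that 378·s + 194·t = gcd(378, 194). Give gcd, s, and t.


Euclidean algorithm on (378, 194) — divide until remainder is 0:
  378 = 1 · 194 + 184
  194 = 1 · 184 + 10
  184 = 18 · 10 + 4
  10 = 2 · 4 + 2
  4 = 2 · 2 + 0
gcd(378, 194) = 2.
Track Bezout coefficients alongside the remainders: start with r₀ = 378 = a·1 + b·0 (s = 1, t = 0) and r₁ = 194 = a·0 + b·1 (s = 0, t = 1); each new remainder r_{k+1} = r_{k-1} − q_k·r_k inherits s_{k+1} = s_{k-1} − q_k·s_k, t_{k+1} = t_{k-1} − q_k·t_k, so r_k = a·s_k + b·t_k at every step:
  q = 1: r = 184, s = 1 − 1·0 = 1, t = 0 − 1·1 = -1  (check: 378·1 + 194·(-1) = 184)
  q = 1: r = 10, s = 0 − 1·1 = -1, t = 1 − 1·(-1) = 2  (check: 378·(-1) + 194·2 = 10)
  q = 18: r = 4, s = 1 − 18·(-1) = 19, t = -1 − 18·2 = -37  (check: 378·19 + 194·(-37) = 4)
  q = 2: r = 2, s = -1 − 2·19 = -39, t = 2 − 2·(-37) = 76  (check: 378·(-39) + 194·76 = 2)
The row with r = 2 (the gcd) gives the Bezout coefficients s = -39, t = 76.
Result: 378 · (-39) + 194 · (76) = 2.

gcd(378, 194) = 2; s = -39, t = 76 (check: 378·(-39) + 194·76 = 2).


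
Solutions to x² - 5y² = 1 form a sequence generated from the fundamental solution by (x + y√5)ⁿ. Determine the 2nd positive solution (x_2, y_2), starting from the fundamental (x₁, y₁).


Step 1: Find the fundamental solution (x₁, y₁) of x² - 5y² = 1.
  Expand √5 as a continued fraction. a₀ = ⌊√5⌋ = 2; iterate m_{k+1} = d_k·a_k − m_k, d_{k+1} = (5 − m_{k+1}²)/d_k, a_{k+1} = ⌊(a₀ + m_{k+1})/d_{k+1}⌋ (starting m₀ = 0, d₀ = 1), with convergents p_k = a_k·p_{k-1} + p_{k-2}, q_k = a_k·q_{k-1} + q_{k-2} (p₋₁ = 1, q₋₁ = 0):
  k = 0: a₀ = 2; p₀/q₀ = 2/1; p₀² − 5·q₀² = 4 − 5 = -1.
  k = 1: m = 2, d = 1, a = ⌊(2 + 2)/1⌋ = 4; p/q = (4·2 + 1)/(4·1 + 0) = 9/4; p² − 5·q² = 81 − 80 = 1.
  The first convergent with p² − 5·q² = 1 gives the fundamental solution (x₁, y₁) = (9, 4).
Step 2: Apply the recurrence (x_{n+1}, y_{n+1}) = (x₁x_n + 5y₁y_n, x₁y_n + y₁x_n) repeatedly.
  From (x_1, y_1) = (9, 4): x_2 = 9·9 + 5·4·4 = 161; y_2 = 9·4 + 4·9 = 72.
Step 3: Verify x_2² - 5·y_2² = 25921 - 25920 = 1 (should be 1). ✓

(x_1, y_1) = (9, 4); (x_2, y_2) = (161, 72).


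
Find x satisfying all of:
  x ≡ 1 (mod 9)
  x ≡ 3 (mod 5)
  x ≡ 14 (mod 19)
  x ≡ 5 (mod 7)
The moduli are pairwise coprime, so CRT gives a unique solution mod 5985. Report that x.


Product of moduli M = 9 · 5 · 19 · 7 = 5985.
Merge one congruence at a time:
  Start: x ≡ 1 (mod 9).
  Combine with x ≡ 3 (mod 5); new modulus lcm = 45.
    Write x = 1 + 9·t and substitute into x ≡ 3 (mod 5): 9·t ≡ 3 − 1 = 2 (mod 5).
    Reduce coefficients mod 5: 4·t ≡ 2 (mod 5).
    The inverse of 4 mod 5 is 4 (since 4·4 = 16 = 3·5 + 1), so t ≡ 4·2 = 8 ≡ 3 (mod 5).
    Then x = 1 + 9·3 = 28, valid modulo lcm(9, 5) = 45: x ≡ 28 (mod 45).
  Combine with x ≡ 14 (mod 19); new modulus lcm = 855.
    Write x = 28 + 45·t and substitute into x ≡ 14 (mod 19): 45·t ≡ 14 − 28 = -14 (mod 19).
    Reduce coefficients mod 19: 7·t ≡ 5 (mod 19).
    The inverse of 7 mod 19 is 11 (since 7·11 = 77 = 4·19 + 1), so t ≡ 11·5 = 55 ≡ 17 (mod 19).
    Then x = 28 + 45·17 = 793, valid modulo lcm(45, 19) = 855: x ≡ 793 (mod 855).
  Combine with x ≡ 5 (mod 7); new modulus lcm = 5985.
    Write x = 793 + 855·t and substitute into x ≡ 5 (mod 7): 855·t ≡ 5 − 793 = -788 (mod 7).
    Reduce coefficients mod 7: 1·t ≡ 3 (mod 7).
    So t ≡ 3 (mod 7).
    Then x = 793 + 855·3 = 3358, valid modulo lcm(855, 7) = 5985: x ≡ 3358 (mod 5985).
Verify against each original: 3358 mod 9 = 1, 3358 mod 5 = 3, 3358 mod 19 = 14, 3358 mod 7 = 5.

x ≡ 3358 (mod 5985).


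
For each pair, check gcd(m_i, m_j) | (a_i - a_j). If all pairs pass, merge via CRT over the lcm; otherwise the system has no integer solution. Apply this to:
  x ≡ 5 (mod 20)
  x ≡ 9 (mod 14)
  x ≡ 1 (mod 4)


Moduli 20, 14, 4 are not pairwise coprime, so CRT works modulo lcm(m_i) when all pairwise compatibility conditions hold.
Pairwise compatibility: gcd(m_i, m_j) must divide a_i - a_j for every pair.
Merge one congruence at a time:
  Start: x ≡ 5 (mod 20).
  Combine with x ≡ 9 (mod 14): gcd(20, 14) = 2; 9 - 5 = 4, which IS divisible by 2, so compatible.
    Write x = 5 + 20·t and substitute into x ≡ 9 (mod 14): 20·t ≡ 9 − 5 = 4 (mod 14).
    Divide the congruence (and modulus) by g = 2: 10·t ≡ 2 (mod 7).
    Reduce coefficients mod 7: 3·t ≡ 2 (mod 7).
    The inverse of 3 mod 7 is 5 (since 3·5 = 15 = 2·7 + 1), so t ≡ 5·2 = 10 ≡ 3 (mod 7).
    Then x = 5 + 20·3 = 65, valid modulo lcm(20, 14) = 140: x ≡ 65 (mod 140).
  Combine with x ≡ 1 (mod 4): gcd(140, 4) = 4; 1 - 65 = -64, which IS divisible by 4, so compatible.
    Write x = 65 + 140·t and substitute into x ≡ 1 (mod 4): 140·t ≡ 1 − 65 = -64 (mod 4).
    Divide the congruence (and modulus) by g = 4: 35·t ≡ -16 (mod 1).
    Modulo 1 every t works; take t = 0.
    Then x = 65 + 140·0 = 65, valid modulo lcm(140, 4) = 140: x ≡ 65 (mod 140).
Verify: 65 mod 20 = 5, 65 mod 14 = 9, 65 mod 4 = 1.

x ≡ 65 (mod 140).
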